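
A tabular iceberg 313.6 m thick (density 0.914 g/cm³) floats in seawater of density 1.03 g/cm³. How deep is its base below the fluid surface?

278 m

Draft d = t ρ_obj/ρ_fluid = 313.6 m × 0.914/1.03 = 278 m.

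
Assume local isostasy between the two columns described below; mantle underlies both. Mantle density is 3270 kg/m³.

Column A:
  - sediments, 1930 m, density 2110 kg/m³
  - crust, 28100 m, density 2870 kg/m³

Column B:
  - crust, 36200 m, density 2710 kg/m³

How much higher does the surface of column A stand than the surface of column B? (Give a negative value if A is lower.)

For any compensation level in the mantle, the mantle terms cancel and isostasy reduces to e = (Σt_A − Σt_B) − (Σ(ρt)_A − Σ(ρt)_B) / ρ_m.
Σt_A = 30030 m; Σt_B = 36200 m; Σ(ρt)_A = 84719300; Σ(ρt)_B = 98102000 (in m·kg/m³).
e = (30030 − 36200) − (84719300 − 98102000) / 3270 = −2080 m.

−2080 m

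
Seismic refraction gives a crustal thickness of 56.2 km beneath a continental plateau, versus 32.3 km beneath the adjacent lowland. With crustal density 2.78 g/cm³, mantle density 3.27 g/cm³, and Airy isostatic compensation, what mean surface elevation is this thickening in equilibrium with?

3.58 km

Excess crust Δ = 56.2 km − 32.3 km = 23.9 km, split between elevation h and root r with h + r = Δ.
Airy balance ρ_c h = (ρ_m − ρ_c) r gives r = h ρ_c/(ρ_m − ρ_c), so h (1 + ρ_c/(ρ_m − ρ_c)) = Δ, i.e. h = Δ (ρ_m − ρ_c)/ρ_m.
h = 23.9 km × 0.49/3.27 = 3.58 km.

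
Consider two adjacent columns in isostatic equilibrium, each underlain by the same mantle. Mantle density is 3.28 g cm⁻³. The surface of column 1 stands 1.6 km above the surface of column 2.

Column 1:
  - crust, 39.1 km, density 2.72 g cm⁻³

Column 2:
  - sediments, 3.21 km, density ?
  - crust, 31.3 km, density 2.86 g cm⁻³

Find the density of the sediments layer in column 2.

2.19 g cm⁻³

Take the compensation level at the base of the deeper column (depth z_c below the surface of column 1) and equate Σ ρ_i t_i down to z_c; mantle fills any gap and the z_c terms cancel.
Column 1: 39.1×2.72 + (z_c − 39.1)×3.28
Column 2: 1.6×0 + 3.21×ρ + 31.3×2.86 + (z_c − 1.6 − 34.51)×3.28
The z_c×3.28 term appears on both sides and cancels. Collect the known terms of each column as K = Σ(ρt)_known − 3.28 × (depth of known layers): K_1 = 106.352 − 3.28×39.1 = −21.896; K_2 = 89.518 − 3.28×(1.6 + 34.51) = −28.9228.
Balance: K_1 = K_2 + 3.21×ρ, so ρ = (K_1 − K_2)/3.21 = 7.0268/3.21 = 2.19 g cm⁻³.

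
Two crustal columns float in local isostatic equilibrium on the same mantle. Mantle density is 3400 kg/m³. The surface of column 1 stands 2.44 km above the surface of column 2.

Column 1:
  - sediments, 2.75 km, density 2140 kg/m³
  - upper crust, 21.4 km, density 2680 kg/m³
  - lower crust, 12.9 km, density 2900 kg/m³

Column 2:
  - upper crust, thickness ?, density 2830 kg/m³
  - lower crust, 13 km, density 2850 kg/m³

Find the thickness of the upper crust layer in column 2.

17.3 km

Take the compensation level at the base of the deeper column (depth z_c below the surface of column 1) and equate Σ ρ_i t_i down to z_c; mantle fills any gap and the z_c terms cancel.
Column 1: 2.75×2140 + 21.4×2680 + 12.9×2900 + (z_c − 37.05)×3400
Column 2: 2.44×0 + x×2830 + 13×2850 + (z_c − 2.44 − 13 − x)×3400
The z_c×3400 term appears on both sides and cancels. Collect the known terms of each column as K = Σ(ρt)_known − 3400 × (depth of known layers): K_1 = 100647 − 3400×37.05 = −25323; K_2 = 37050 − 3400×(2.44 + 13) = −15446.
Balance: K_1 = K_2 − x×(3400 − 2830), so x = (K_2 − K_1)/(3400 − 2830) = 9877/570 = 17.3 km.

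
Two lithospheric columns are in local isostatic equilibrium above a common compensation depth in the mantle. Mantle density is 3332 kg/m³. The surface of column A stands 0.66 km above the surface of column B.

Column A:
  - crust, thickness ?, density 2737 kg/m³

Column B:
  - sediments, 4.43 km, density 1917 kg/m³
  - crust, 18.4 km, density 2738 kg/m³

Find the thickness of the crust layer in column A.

Take the compensation level at the base of the deeper column (depth z_c below the surface of column A) and equate Σ ρ_i t_i down to z_c; mantle fills any gap and the z_c terms cancel.
Column A: x×2737 + (z_c − 0 − x)×3332
Column B: 0.66×0 + 4.43×1917 + 18.4×2738 + (z_c − 0.66 − 22.83)×3332
The z_c×3332 term appears on both sides and cancels. Collect the known terms of each column as K = Σ(ρt)_known − 3332 × (depth of known layers): K_A = 0 − 3332×0 = 0; K_B = 58871.51 − 3332×(0.66 + 22.83) = −19397.17.
Balance: K_A − x×(3332 − 2737) = K_B, so x = (K_A − K_B)/(3332 − 2737) = 19397.2/595 = 32.6 km.

32.6 km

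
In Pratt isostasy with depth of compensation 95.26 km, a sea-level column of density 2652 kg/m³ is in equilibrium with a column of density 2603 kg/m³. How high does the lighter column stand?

ρ_ref D = ρ (D + h) → h = D (ρ_ref − ρ)/ρ.
h = 95.26 km × (2652 − 2603)/2603 = 1.79 km.

1.79 km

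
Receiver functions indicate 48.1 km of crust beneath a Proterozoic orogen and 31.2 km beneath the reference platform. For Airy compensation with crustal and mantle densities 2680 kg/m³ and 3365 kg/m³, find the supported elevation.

3.44 km

Excess crust Δ = 48.1 km − 31.2 km = 16.9 km, split between elevation h and root r with h + r = Δ.
Airy balance ρ_c h = (ρ_m − ρ_c) r gives r = h ρ_c/(ρ_m − ρ_c), so h (1 + ρ_c/(ρ_m − ρ_c)) = Δ, i.e. h = Δ (ρ_m − ρ_c)/ρ_m.
h = 16.9 km × 685/3365 = 3.44 km.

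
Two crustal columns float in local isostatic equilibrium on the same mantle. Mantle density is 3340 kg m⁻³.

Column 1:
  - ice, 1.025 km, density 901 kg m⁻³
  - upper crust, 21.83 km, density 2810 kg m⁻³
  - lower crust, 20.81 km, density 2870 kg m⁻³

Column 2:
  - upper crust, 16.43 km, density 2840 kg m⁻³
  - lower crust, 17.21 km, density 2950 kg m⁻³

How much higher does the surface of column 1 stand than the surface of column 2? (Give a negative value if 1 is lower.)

For any compensation level in the mantle, the mantle terms cancel and isostasy reduces to e = (Σt_1 − Σt_2) − (Σ(ρt)_1 − Σ(ρt)_2) / ρ_m.
Σt_1 = 43.665 km; Σt_2 = 33.64 km; Σ(ρt)_1 = 121990.525; Σ(ρt)_2 = 97430.7 (in km·kg m⁻³).
e = (43.665 − 33.64) − (121990.525 − 97430.7) / 3340 = 2.67 km.

2.67 km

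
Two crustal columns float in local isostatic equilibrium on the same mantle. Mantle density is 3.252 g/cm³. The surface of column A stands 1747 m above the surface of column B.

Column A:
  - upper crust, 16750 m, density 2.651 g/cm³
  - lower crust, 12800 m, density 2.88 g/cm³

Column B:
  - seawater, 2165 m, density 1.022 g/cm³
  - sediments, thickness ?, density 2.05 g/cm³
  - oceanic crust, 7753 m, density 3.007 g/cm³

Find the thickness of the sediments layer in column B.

2010 m

Take the compensation level at the base of the deeper column (depth z_c below the surface of column A) and equate Σ ρ_i t_i down to z_c; mantle fills any gap and the z_c terms cancel.
Column A: 16750×2.651 + 12800×2.88 + (z_c − 29550)×3.252
Column B: 1747×0 + 2165×1.022 + x×2.05 + 7753×3.007 + (z_c − 1747 − 9918 − x)×3.252
The z_c×3.252 term appears on both sides and cancels. Collect the known terms of each column as K = Σ(ρt)_known − 3.252 × (depth of known layers): K_A = 81268.25 − 3.252×29550 = −14828.35; K_B = 25525.901 − 3.252×(1747 + 9918) = −12408.679.
Balance: K_A = K_B − x×(3.252 − 2.05), so x = (K_B − K_A)/(3.252 − 2.05) = 2419.67/1.202 = 2010 m.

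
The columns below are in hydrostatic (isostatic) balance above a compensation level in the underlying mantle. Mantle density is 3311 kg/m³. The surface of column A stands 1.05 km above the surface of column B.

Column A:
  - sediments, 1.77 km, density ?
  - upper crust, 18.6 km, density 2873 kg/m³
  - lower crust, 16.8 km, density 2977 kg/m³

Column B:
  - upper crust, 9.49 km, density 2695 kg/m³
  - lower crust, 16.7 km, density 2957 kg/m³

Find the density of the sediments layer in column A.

Take the compensation level at the base of the deeper column (depth z_c below the surface of column A) and equate Σ ρ_i t_i down to z_c; mantle fills any gap and the z_c terms cancel.
Column A: 1.77×ρ + 18.6×2873 + 16.8×2977 + (z_c − 37.17)×3311
Column B: 1.05×0 + 9.49×2695 + 16.7×2957 + (z_c − 1.05 − 26.19)×3311
The z_c×3311 term appears on both sides and cancels. Collect the known terms of each column as K = Σ(ρt)_known − 3311 × (depth of known layers): K_A = 103451.4 − 3311×37.17 = −19618.47; K_B = 74957.45 − 3311×(1.05 + 26.19) = −15234.19.
Balance: K_A + 1.77×ρ = K_B, so ρ = (K_B − K_A)/1.77 = 4384.28/1.77 = 2480 kg/m³.

2480 kg/m³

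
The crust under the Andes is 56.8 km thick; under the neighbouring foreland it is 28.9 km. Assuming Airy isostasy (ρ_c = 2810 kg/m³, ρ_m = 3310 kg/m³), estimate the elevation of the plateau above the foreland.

Excess crust Δ = 56.8 km − 28.9 km = 27.9 km, split between elevation h and root r with h + r = Δ.
Airy balance ρ_c h = (ρ_m − ρ_c) r gives r = h ρ_c/(ρ_m − ρ_c), so h (1 + ρ_c/(ρ_m − ρ_c)) = Δ, i.e. h = Δ (ρ_m − ρ_c)/ρ_m.
h = 27.9 km × 500/3310 = 4.21 km.

4.21 km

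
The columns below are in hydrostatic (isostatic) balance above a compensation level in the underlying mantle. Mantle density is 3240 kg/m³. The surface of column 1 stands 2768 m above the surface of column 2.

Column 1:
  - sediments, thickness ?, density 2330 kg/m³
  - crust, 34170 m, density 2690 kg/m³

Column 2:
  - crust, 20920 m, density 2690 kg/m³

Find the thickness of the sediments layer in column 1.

Take the compensation level at the base of the deeper column (depth z_c below the surface of column 1) and equate Σ ρ_i t_i down to z_c; mantle fills any gap and the z_c terms cancel.
Column 1: x×2330 + 34170×2690 + (z_c − 34170 − x)×3240
Column 2: 2768×0 + 20920×2690 + (z_c − 2768 − 20920)×3240
The z_c×3240 term appears on both sides and cancels. Collect the known terms of each column as K = Σ(ρt)_known − 3240 × (depth of known layers): K_1 = 91917300 − 3240×34170 = −18793500; K_2 = 56274800 − 3240×(2768 + 20920) = −20474320.
Balance: K_1 − x×(3240 − 2330) = K_2, so x = (K_1 − K_2)/(3240 − 2330) = 1680820/910 = 1850 m.

1850 m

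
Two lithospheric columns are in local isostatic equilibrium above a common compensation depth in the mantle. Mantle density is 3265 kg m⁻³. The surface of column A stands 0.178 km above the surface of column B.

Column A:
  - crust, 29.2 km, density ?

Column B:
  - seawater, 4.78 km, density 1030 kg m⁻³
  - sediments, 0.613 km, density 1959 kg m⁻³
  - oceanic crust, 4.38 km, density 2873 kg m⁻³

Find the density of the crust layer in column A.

2790 kg m⁻³

Take the compensation level at the base of the deeper column (depth z_c below the surface of column A) and equate Σ ρ_i t_i down to z_c; mantle fills any gap and the z_c terms cancel.
Column A: 29.2×ρ + (z_c − 29.2)×3265
Column B: 0.178×0 + 4.78×1030 + 0.613×1959 + 4.38×2873 + (z_c − 0.178 − 9.773)×3265
The z_c×3265 term appears on both sides and cancels. Collect the known terms of each column as K = Σ(ρt)_known − 3265 × (depth of known layers): K_A = 0 − 3265×29.2 = −95338; K_B = 18708.007 − 3265×(0.178 + 9.773) = −13782.008.
Balance: K_A + 29.2×ρ = K_B, so ρ = (K_B − K_A)/29.2 = 81556/29.2 = 2790 kg m⁻³.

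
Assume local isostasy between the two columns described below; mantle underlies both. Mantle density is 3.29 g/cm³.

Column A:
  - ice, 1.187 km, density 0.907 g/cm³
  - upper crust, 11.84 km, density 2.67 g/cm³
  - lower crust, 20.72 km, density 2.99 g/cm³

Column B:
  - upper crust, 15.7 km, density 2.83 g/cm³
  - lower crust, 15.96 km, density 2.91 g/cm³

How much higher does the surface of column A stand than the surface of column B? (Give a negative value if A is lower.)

For any compensation level in the mantle, the mantle terms cancel and isostasy reduces to e = (Σt_A − Σt_B) − (Σ(ρt)_A − Σ(ρt)_B) / ρ_m.
Σt_A = 33.747 km; Σt_B = 31.66 km; Σ(ρt)_A = 94.642209; Σ(ρt)_B = 90.8746 (in km·g/cm³).
e = (33.747 − 31.66) − (94.642209 − 90.8746) / 3.29 = 0.942 km.

0.942 km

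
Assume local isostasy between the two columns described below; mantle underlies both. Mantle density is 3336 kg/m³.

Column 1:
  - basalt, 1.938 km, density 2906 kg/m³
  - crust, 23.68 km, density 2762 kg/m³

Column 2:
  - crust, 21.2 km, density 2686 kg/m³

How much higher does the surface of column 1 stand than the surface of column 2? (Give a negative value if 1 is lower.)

For any compensation level in the mantle, the mantle terms cancel and isostasy reduces to e = (Σt_1 − Σt_2) − (Σ(ρt)_1 − Σ(ρt)_2) / ρ_m.
Σt_1 = 25.618 km; Σt_2 = 21.2 km; Σ(ρt)_1 = 71035.988; Σ(ρt)_2 = 56943.2 (in km·kg/m³).
e = (25.618 − 21.2) − (71035.988 − 56943.2) / 3336 = 0.194 km.

0.194 km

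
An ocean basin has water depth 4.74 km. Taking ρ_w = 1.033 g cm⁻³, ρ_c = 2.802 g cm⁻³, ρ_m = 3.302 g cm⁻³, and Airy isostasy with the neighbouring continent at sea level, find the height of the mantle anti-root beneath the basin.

Balancing pressure at the compensation depth: replacing crust with seawater at the top is compensated by replacing crust with mantle at the base: d (ρ_c − ρ_w) = a (ρ_m − ρ_c).
a = d (ρ_c − ρ_w)/(ρ_m − ρ_c) = 4.74 km × 1.769/0.5 = 16.8 km.

16.8 km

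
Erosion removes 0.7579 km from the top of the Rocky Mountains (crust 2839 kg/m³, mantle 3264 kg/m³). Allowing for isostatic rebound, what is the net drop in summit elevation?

Rebound u = e ρ_c/ρ_m = 0.7579 km × 2839/3264 = 0.6592 km.
Net surface drop = e − u = 0.7579 km − 0.6592 km = e (ρ_m − ρ_c)/ρ_m = 0.0987 km.

0.0987 km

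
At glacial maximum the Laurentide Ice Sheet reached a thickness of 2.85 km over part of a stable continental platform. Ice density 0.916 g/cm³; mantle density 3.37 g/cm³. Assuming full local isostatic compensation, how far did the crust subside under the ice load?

For local isostatic compensation: the ice load ρ_ice t is balanced by mantle displaced below, ρ_m s.
s = t ρ_ice / ρ_m = 2.85 km × 0.916/3.37 = 0.775 km.

0.775 km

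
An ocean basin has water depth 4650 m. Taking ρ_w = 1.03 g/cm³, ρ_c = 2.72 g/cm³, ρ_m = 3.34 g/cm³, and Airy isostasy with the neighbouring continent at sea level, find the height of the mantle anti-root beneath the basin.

12700 m

Balancing pressure at the compensation depth: replacing crust with seawater at the top is compensated by replacing crust with mantle at the base: d (ρ_c − ρ_w) = a (ρ_m − ρ_c).
a = d (ρ_c − ρ_w)/(ρ_m − ρ_c) = 4650 m × 1.69/0.62 = 12700 m.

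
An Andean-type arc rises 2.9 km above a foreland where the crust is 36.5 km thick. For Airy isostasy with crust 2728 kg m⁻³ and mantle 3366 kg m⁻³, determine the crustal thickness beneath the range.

Root depth r = h ρ_c / (ρ_m − ρ_c) = 2.9 km × 2728 / 638 = 12.4 km.
Total thickness = T + h + r = 36.5 km + 2.9 km + 12.4 km = 51.8 km.

51.8 km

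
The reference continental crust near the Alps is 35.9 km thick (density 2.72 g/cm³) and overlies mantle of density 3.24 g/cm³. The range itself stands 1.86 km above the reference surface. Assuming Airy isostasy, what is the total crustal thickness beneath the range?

47.5 km

Root depth r = h ρ_c / (ρ_m − ρ_c) = 1.86 km × 2.72 / 0.52 = 9.729 km.
Total thickness = T + h + r = 35.9 km + 1.86 km + 9.729 km = 47.5 km.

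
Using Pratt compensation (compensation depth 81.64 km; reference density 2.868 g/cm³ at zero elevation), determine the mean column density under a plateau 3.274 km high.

Pratt balance: ρ_ref D = ρ (D + h).
ρ = ρ_ref D/(D + h) = 2.868 × 81.64 km/(81.64 km + 3.274 km) = 2.76 g/cm³.

2.76 g/cm³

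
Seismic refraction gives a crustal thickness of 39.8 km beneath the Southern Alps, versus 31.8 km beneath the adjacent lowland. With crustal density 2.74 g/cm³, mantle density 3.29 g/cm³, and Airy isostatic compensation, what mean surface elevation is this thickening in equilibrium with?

Excess crust Δ = 39.8 km − 31.8 km = 8 km, split between elevation h and root r with h + r = Δ.
Airy balance ρ_c h = (ρ_m − ρ_c) r gives r = h ρ_c/(ρ_m − ρ_c), so h (1 + ρ_c/(ρ_m − ρ_c)) = Δ, i.e. h = Δ (ρ_m − ρ_c)/ρ_m.
h = 8 km × 0.55/3.29 = 1.34 km.

1.34 km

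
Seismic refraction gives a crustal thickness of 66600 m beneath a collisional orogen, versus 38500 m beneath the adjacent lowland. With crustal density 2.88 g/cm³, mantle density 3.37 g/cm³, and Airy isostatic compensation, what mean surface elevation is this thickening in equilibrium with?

Excess crust Δ = 66600 m − 38500 m = 28100 m, split between elevation h and root r with h + r = Δ.
Airy balance ρ_c h = (ρ_m − ρ_c) r gives r = h ρ_c/(ρ_m − ρ_c), so h (1 + ρ_c/(ρ_m − ρ_c)) = Δ, i.e. h = Δ (ρ_m − ρ_c)/ρ_m.
h = 28100 m × 0.49/3.37 = 4090 m.

4090 m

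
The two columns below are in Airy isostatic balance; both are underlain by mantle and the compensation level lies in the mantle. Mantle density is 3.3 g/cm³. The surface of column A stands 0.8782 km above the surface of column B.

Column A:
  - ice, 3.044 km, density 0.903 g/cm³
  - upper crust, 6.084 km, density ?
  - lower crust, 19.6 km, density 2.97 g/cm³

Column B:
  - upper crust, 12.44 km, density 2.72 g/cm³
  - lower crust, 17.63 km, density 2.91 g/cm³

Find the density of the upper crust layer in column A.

Take the compensation level at the base of the deeper column (depth z_c below the surface of column A) and equate Σ ρ_i t_i down to z_c; mantle fills any gap and the z_c terms cancel.
Column A: 3.044×0.903 + 6.084×ρ + 19.6×2.97 + (z_c − 28.728)×3.3
Column B: 0.8782×0 + 12.44×2.72 + 17.63×2.91 + (z_c − 0.8782 − 30.07)×3.3
The z_c×3.3 term appears on both sides and cancels. Collect the known terms of each column as K = Σ(ρt)_known − 3.3 × (depth of known layers): K_A = 60.960732 − 3.3×28.728 = −33.841668; K_B = 85.1401 − 3.3×(0.8782 + 30.07) = −16.98896.
Balance: K_A + 6.084×ρ = K_B, so ρ = (K_B − K_A)/6.084 = 16.8527/6.084 = 2.77 g/cm³.

2.77 g/cm³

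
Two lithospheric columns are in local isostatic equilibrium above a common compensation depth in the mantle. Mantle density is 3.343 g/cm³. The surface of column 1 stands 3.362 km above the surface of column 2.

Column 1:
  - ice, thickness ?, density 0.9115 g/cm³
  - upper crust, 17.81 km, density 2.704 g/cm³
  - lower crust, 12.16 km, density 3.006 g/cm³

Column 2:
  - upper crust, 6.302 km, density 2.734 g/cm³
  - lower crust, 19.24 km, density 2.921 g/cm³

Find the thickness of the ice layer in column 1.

3.17 km

Take the compensation level at the base of the deeper column (depth z_c below the surface of column 1) and equate Σ ρ_i t_i down to z_c; mantle fills any gap and the z_c terms cancel.
Column 1: x×0.9115 + 17.81×2.704 + 12.16×3.006 + (z_c − 29.97 − x)×3.343
Column 2: 3.362×0 + 6.302×2.734 + 19.24×2.921 + (z_c − 3.362 − 25.542)×3.343
The z_c×3.343 term appears on both sides and cancels. Collect the known terms of each column as K = Σ(ρt)_known − 3.343 × (depth of known layers): K_1 = 84.7112 − 3.343×29.97 = −15.47851; K_2 = 73.429708 − 3.343×(3.362 + 25.542) = −23.196364.
Balance: K_1 − x×(3.343 − 0.9115) = K_2, so x = (K_1 − K_2)/(3.343 − 0.9115) = 7.71785/2.4315 = 3.17 km.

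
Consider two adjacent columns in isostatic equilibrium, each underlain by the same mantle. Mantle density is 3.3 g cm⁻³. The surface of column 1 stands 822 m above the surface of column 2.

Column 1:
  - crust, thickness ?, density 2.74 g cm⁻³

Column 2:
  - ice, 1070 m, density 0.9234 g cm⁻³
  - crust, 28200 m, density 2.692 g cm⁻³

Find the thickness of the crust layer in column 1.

Take the compensation level at the base of the deeper column (depth z_c below the surface of column 1) and equate Σ ρ_i t_i down to z_c; mantle fills any gap and the z_c terms cancel.
Column 1: x×2.74 + (z_c − 0 − x)×3.3
Column 2: 822×0 + 1070×0.9234 + 28200×2.692 + (z_c − 822 − 29270)×3.3
The z_c×3.3 term appears on both sides and cancels. Collect the known terms of each column as K = Σ(ρt)_known − 3.3 × (depth of known layers): K_1 = 0 − 3.3×0 = 0; K_2 = 76902.438 − 3.3×(822 + 29270) = −22401.162.
Balance: K_1 − x×(3.3 − 2.74) = K_2, so x = (K_1 − K_2)/(3.3 − 2.74) = 22401.2/0.56 = 40000 m.

40000 m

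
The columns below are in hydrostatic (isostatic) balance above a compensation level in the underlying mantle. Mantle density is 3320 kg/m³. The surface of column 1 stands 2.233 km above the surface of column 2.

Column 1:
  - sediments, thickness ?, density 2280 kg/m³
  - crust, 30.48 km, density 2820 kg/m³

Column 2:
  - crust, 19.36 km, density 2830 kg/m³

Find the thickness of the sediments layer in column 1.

Take the compensation level at the base of the deeper column (depth z_c below the surface of column 1) and equate Σ ρ_i t_i down to z_c; mantle fills any gap and the z_c terms cancel.
Column 1: x×2280 + 30.48×2820 + (z_c − 30.48 − x)×3320
Column 2: 2.233×0 + 19.36×2830 + (z_c − 2.233 − 19.36)×3320
The z_c×3320 term appears on both sides and cancels. Collect the known terms of each column as K = Σ(ρt)_known − 3320 × (depth of known layers): K_1 = 85953.6 − 3320×30.48 = −15240; K_2 = 54788.8 − 3320×(2.233 + 19.36) = −16899.96.
Balance: K_1 − x×(3320 − 2280) = K_2, so x = (K_1 − K_2)/(3320 − 2280) = 1659.96/1040 = 1.6 km.

1.6 km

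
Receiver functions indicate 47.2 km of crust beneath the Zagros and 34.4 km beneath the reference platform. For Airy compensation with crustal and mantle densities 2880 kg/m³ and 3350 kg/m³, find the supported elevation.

Excess crust Δ = 47.2 km − 34.4 km = 12.8 km, split between elevation h and root r with h + r = Δ.
Airy balance ρ_c h = (ρ_m − ρ_c) r gives r = h ρ_c/(ρ_m − ρ_c), so h (1 + ρ_c/(ρ_m − ρ_c)) = Δ, i.e. h = Δ (ρ_m − ρ_c)/ρ_m.
h = 12.8 km × 470/3350 = 1.8 km.

1.8 km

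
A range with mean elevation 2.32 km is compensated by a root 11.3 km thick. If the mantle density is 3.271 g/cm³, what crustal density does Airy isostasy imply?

2.71 g/cm³

ρ_c h = (ρ_m − ρ_c) r → ρ_c (h + r) = ρ_m r → ρ_c = ρ_m r / (h + r).
ρ_c = 3.271 × 11.3 km / (2.32 km + 11.3 km) = 2.71 g/cm³.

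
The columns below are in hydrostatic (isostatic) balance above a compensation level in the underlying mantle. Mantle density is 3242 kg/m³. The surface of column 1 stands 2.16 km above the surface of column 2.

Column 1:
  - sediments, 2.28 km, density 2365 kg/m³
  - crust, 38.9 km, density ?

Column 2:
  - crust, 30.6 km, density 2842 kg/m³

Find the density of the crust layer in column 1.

Take the compensation level at the base of the deeper column (depth z_c below the surface of column 1) and equate Σ ρ_i t_i down to z_c; mantle fills any gap and the z_c terms cancel.
Column 1: 2.28×2365 + 38.9×ρ + (z_c − 41.18)×3242
Column 2: 2.16×0 + 30.6×2842 + (z_c − 2.16 − 30.6)×3242
The z_c×3242 term appears on both sides and cancels. Collect the known terms of each column as K = Σ(ρt)_known − 3242 × (depth of known layers): K_1 = 5392.2 − 3242×41.18 = −128113.36; K_2 = 86965.2 − 3242×(2.16 + 30.6) = −19242.72.
Balance: K_1 + 38.9×ρ = K_2, so ρ = (K_2 − K_1)/38.9 = 108871/38.9 = 2800 kg/m³.

2800 kg/m³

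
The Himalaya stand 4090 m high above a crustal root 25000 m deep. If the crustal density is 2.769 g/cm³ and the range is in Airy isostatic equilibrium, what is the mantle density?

Airy balance: ρ_c h = (ρ_m − ρ_c) r → ρ_m = ρ_c (1 + h/r).
ρ_m = 2.769 × (1 + 4090 m/25000 m) = 3.22 g/cm³.

3.22 g/cm³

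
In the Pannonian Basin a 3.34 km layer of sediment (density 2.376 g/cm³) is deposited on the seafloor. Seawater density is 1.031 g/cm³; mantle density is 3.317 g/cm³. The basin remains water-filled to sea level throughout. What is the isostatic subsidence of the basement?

Submarine loading: the sediment displaces seawater, and the subsidence is in turn flooded, so s (ρ_m − ρ_w) = t (ρ_sed − ρ_w).
s = 3.34 km × (2.376 − 1.031) / (3.317 − 1.031) = 1.97 km.

1.97 km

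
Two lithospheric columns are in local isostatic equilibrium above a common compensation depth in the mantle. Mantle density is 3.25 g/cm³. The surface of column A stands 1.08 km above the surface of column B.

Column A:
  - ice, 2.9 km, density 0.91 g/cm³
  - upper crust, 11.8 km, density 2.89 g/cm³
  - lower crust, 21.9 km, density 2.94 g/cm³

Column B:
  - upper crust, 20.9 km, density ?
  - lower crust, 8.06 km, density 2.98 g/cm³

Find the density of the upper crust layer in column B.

2.67 g/cm³

Take the compensation level at the base of the deeper column (depth z_c below the surface of column A) and equate Σ ρ_i t_i down to z_c; mantle fills any gap and the z_c terms cancel.
Column A: 2.9×0.91 + 11.8×2.89 + 21.9×2.94 + (z_c − 36.6)×3.25
Column B: 1.08×0 + 20.9×ρ + 8.06×2.98 + (z_c − 1.08 − 28.96)×3.25
The z_c×3.25 term appears on both sides and cancels. Collect the known terms of each column as K = Σ(ρt)_known − 3.25 × (depth of known layers): K_A = 101.127 − 3.25×36.6 = −17.823; K_B = 24.0188 − 3.25×(1.08 + 28.96) = −73.6112.
Balance: K_A = K_B + 20.9×ρ, so ρ = (K_A − K_B)/20.9 = 55.7882/20.9 = 2.67 g/cm³.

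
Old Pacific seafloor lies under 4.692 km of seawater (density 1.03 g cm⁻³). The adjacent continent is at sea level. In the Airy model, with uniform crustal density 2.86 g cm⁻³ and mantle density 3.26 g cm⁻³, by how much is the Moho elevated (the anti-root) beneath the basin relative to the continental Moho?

By Archimedes' principle applied to the lithosphere: replacing crust with seawater at the top is compensated by replacing crust with mantle at the base: d (ρ_c − ρ_w) = a (ρ_m − ρ_c).
a = d (ρ_c − ρ_w)/(ρ_m − ρ_c) = 4.692 km × 1.83/0.4 = 21.5 km.

21.5 km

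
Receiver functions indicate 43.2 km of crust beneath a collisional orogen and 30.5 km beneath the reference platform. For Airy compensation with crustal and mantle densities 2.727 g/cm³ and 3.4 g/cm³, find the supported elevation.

Excess crust Δ = 43.2 km − 30.5 km = 12.7 km, split between elevation h and root r with h + r = Δ.
Airy balance ρ_c h = (ρ_m − ρ_c) r gives r = h ρ_c/(ρ_m − ρ_c), so h (1 + ρ_c/(ρ_m − ρ_c)) = Δ, i.e. h = Δ (ρ_m − ρ_c)/ρ_m.
h = 12.7 km × 0.673/3.4 = 2.51 km.

2.51 km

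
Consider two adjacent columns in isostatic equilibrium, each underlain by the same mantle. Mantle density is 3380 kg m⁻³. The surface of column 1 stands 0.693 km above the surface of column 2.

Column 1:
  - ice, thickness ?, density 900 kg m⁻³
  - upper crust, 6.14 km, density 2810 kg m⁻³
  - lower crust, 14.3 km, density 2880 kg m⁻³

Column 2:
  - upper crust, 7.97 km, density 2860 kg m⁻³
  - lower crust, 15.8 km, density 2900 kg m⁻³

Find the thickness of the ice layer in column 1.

1.38 km

Take the compensation level at the base of the deeper column (depth z_c below the surface of column 1) and equate Σ ρ_i t_i down to z_c; mantle fills any gap and the z_c terms cancel.
Column 1: x×900 + 6.14×2810 + 14.3×2880 + (z_c − 20.44 − x)×3380
Column 2: 0.693×0 + 7.97×2860 + 15.8×2900 + (z_c − 0.693 − 23.77)×3380
The z_c×3380 term appears on both sides and cancels. Collect the known terms of each column as K = Σ(ρt)_known − 3380 × (depth of known layers): K_1 = 58437.4 − 3380×20.44 = −10649.8; K_2 = 68614.2 − 3380×(0.693 + 23.77) = −14070.74.
Balance: K_1 − x×(3380 − 900) = K_2, so x = (K_1 − K_2)/(3380 − 900) = 3420.94/2480 = 1.38 km.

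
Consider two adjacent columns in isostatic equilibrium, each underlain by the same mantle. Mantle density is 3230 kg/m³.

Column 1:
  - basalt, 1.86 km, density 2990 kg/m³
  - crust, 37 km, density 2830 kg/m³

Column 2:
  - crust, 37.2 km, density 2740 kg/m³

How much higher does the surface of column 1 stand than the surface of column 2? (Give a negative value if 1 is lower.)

For any compensation level in the mantle, the mantle terms cancel and isostasy reduces to e = (Σt_1 − Σt_2) − (Σ(ρt)_1 − Σ(ρt)_2) / ρ_m.
Σt_1 = 38.86 km; Σt_2 = 37.2 km; Σ(ρt)_1 = 110271.4; Σ(ρt)_2 = 101928 (in km·kg/m³).
e = (38.86 − 37.2) − (110271.4 − 101928) / 3230 = −0.923 km.

−0.923 km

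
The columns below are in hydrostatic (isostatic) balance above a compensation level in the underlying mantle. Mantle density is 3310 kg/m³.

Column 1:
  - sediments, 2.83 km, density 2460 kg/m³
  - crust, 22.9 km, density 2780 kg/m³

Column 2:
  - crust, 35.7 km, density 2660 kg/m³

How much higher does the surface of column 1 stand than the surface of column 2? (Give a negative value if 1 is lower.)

For any compensation level in the mantle, the mantle terms cancel and isostasy reduces to e = (Σt_1 − Σt_2) − (Σ(ρt)_1 − Σ(ρt)_2) / ρ_m.
Σt_1 = 25.73 km; Σt_2 = 35.7 km; Σ(ρt)_1 = 70623.8; Σ(ρt)_2 = 94962 (in km·kg/m³).
e = (25.73 − 35.7) − (70623.8 − 94962) / 3310 = −2.62 km.

−2.62 km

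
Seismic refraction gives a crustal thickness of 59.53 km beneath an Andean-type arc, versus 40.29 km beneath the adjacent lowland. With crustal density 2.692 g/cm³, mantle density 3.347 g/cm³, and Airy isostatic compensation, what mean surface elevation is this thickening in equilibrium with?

Excess crust Δ = 59.53 km − 40.29 km = 19.24 km, split between elevation h and root r with h + r = Δ.
Airy balance ρ_c h = (ρ_m − ρ_c) r gives r = h ρ_c/(ρ_m − ρ_c), so h (1 + ρ_c/(ρ_m − ρ_c)) = Δ, i.e. h = Δ (ρ_m − ρ_c)/ρ_m.
h = 19.24 km × 0.655/3.347 = 3.77 km.

3.77 km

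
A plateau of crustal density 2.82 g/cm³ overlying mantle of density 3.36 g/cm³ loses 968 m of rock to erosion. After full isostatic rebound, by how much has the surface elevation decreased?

156 m

Rebound u = e ρ_c/ρ_m = 968 m × 2.82/3.36 = 812.4 m.
Net surface drop = e − u = 968 m − 812.4 m = e (ρ_m − ρ_c)/ρ_m = 156 m.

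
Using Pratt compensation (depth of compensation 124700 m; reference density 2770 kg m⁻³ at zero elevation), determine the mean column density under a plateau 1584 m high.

Pratt balance: ρ_ref D = ρ (D + h).
ρ = ρ_ref D/(D + h) = 2770 × 124700 m/(124700 m + 1584 m) = 2740 kg m⁻³.

2740 kg m⁻³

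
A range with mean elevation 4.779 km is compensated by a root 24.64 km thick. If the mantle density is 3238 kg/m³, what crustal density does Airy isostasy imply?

ρ_c h = (ρ_m − ρ_c) r → ρ_c (h + r) = ρ_m r → ρ_c = ρ_m r / (h + r).
ρ_c = 3238 × 24.64 km / (4.779 km + 24.64 km) = 2710 kg/m³.

2710 kg/m³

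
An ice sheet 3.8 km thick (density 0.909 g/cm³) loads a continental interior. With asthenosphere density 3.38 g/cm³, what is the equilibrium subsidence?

By Archimedes' principle applied to the lithosphere: the ice load ρ_ice t is balanced by mantle displaced below, ρ_m s.
s = t ρ_ice / ρ_m = 3.8 km × 0.909/3.38 = 1.02 km.

1.02 km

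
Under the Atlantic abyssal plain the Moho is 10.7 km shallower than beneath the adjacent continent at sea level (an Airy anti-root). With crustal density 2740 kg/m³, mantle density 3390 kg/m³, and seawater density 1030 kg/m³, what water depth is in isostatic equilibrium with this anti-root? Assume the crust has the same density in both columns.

Replacing a thickness d of crust by seawater at the top must be balanced by replacing crust with mantle at the base: d (ρ_c − ρ_w) = a (ρ_m − ρ_c).
d = a (ρ_m − ρ_c)/(ρ_c − ρ_w) = 10.7 km × 650/1710 = 4.07 km.

4.07 km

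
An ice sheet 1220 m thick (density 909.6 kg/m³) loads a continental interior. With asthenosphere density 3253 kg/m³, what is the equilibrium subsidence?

In Airy isostatic equilibrium: the ice load ρ_ice t is balanced by mantle displaced below, ρ_m s.
s = t ρ_ice / ρ_m = 1220 m × 909.6/3253 = 341 m.

341 m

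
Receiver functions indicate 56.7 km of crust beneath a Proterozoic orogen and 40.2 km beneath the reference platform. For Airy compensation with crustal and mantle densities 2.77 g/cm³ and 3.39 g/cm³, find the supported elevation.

3.02 km

Excess crust Δ = 56.7 km − 40.2 km = 16.5 km, split between elevation h and root r with h + r = Δ.
Airy balance ρ_c h = (ρ_m − ρ_c) r gives r = h ρ_c/(ρ_m − ρ_c), so h (1 + ρ_c/(ρ_m − ρ_c)) = Δ, i.e. h = Δ (ρ_m − ρ_c)/ρ_m.
h = 16.5 km × 0.62/3.39 = 3.02 km.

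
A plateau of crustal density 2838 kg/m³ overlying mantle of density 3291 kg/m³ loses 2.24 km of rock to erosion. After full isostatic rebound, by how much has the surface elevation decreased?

Rebound u = e ρ_c/ρ_m = 2.24 km × 2838/3291 = 1.932 km.
Net surface drop = e − u = 2.24 km − 1.932 km = e (ρ_m − ρ_c)/ρ_m = 0.308 km.

0.308 km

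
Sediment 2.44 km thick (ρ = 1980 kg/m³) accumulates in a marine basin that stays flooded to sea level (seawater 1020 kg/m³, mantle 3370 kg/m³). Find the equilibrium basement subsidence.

Submarine loading: the sediment displaces seawater, and the subsidence is in turn flooded, so s (ρ_m − ρ_w) = t (ρ_sed − ρ_w).
s = 2.44 km × (1980 − 1020) / (3370 − 1020) = 0.997 km.

0.997 km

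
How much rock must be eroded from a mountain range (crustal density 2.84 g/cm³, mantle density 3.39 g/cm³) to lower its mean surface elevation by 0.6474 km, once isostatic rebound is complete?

3.99 km

Net drop Δ = e − u = e − e ρ_c/ρ_m = e (ρ_m − ρ_c)/ρ_m.
e = Δ ρ_m/(ρ_m − ρ_c) = 0.6474 km × 3.39/0.55 = 3.99 km.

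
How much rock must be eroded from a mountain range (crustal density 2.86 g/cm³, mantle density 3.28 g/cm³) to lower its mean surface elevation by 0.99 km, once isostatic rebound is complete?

Net drop Δ = e − u = e − e ρ_c/ρ_m = e (ρ_m − ρ_c)/ρ_m.
e = Δ ρ_m/(ρ_m − ρ_c) = 0.99 km × 3.28/0.42 = 7.73 km.

7.73 km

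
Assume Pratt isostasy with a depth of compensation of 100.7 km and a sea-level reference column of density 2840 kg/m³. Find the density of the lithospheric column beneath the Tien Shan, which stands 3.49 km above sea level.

2740 kg/m³

Pratt balance: ρ_ref D = ρ (D + h).
ρ = ρ_ref D/(D + h) = 2840 × 100.7 km/(100.7 km + 3.49 km) = 2740 kg/m³.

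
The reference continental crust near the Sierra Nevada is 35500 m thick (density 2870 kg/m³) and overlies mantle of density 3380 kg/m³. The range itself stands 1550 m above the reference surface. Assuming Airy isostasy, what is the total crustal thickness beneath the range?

Root depth r = h ρ_c / (ρ_m − ρ_c) = 1550 m × 2870 / 510 = 8723 m.
Total thickness = T + h + r = 35500 m + 1550 m + 8723 m = 45800 m.

45800 m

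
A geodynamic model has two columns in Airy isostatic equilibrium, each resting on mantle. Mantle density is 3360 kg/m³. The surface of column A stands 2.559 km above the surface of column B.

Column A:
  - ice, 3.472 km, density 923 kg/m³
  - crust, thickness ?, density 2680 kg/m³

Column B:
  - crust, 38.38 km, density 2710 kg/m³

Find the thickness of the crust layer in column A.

36.9 km

Take the compensation level at the base of the deeper column (depth z_c below the surface of column A) and equate Σ ρ_i t_i down to z_c; mantle fills any gap and the z_c terms cancel.
Column A: 3.472×923 + x×2680 + (z_c − 3.472 − x)×3360
Column B: 2.559×0 + 38.38×2710 + (z_c − 2.559 − 38.38)×3360
The z_c×3360 term appears on both sides and cancels. Collect the known terms of each column as K = Σ(ρt)_known − 3360 × (depth of known layers): K_A = 3204.656 − 3360×3.472 = −8461.264; K_B = 104009.8 − 3360×(2.559 + 38.38) = −33545.24.
Balance: K_A − x×(3360 − 2680) = K_B, so x = (K_A − K_B)/(3360 − 2680) = 25084/680 = 36.9 km.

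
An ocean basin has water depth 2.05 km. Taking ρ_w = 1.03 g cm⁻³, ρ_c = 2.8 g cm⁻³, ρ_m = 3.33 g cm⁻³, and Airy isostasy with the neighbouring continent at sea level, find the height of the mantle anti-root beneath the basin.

6.85 km

In Airy isostatic equilibrium: replacing crust with seawater at the top is compensated by replacing crust with mantle at the base: d (ρ_c − ρ_w) = a (ρ_m − ρ_c).
a = d (ρ_c − ρ_w)/(ρ_m − ρ_c) = 2.05 km × 1.77/0.53 = 6.85 km.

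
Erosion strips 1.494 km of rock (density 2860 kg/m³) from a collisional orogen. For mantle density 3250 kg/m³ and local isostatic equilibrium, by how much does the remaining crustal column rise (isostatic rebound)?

1.31 km

Unloading: uplift u = e ρ_c/ρ_m = 1.494 km × 2860/3250 = 1.31 km.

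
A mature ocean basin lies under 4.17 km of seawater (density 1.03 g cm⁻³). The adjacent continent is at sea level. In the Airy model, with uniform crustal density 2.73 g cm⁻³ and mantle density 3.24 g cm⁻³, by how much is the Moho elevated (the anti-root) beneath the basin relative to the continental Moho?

13.9 km

In Airy isostatic equilibrium: replacing crust with seawater at the top is compensated by replacing crust with mantle at the base: d (ρ_c − ρ_w) = a (ρ_m − ρ_c).
a = d (ρ_c − ρ_w)/(ρ_m − ρ_c) = 4.17 km × 1.7/0.51 = 13.9 km.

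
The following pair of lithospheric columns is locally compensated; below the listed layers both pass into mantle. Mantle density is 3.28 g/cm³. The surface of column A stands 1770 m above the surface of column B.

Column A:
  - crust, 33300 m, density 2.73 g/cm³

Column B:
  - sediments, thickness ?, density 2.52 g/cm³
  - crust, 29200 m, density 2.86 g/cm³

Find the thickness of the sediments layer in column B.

323 m

Take the compensation level at the base of the deeper column (depth z_c below the surface of column A) and equate Σ ρ_i t_i down to z_c; mantle fills any gap and the z_c terms cancel.
Column A: 33300×2.73 + (z_c − 33300)×3.28
Column B: 1770×0 + x×2.52 + 29200×2.86 + (z_c − 1770 − 29200 − x)×3.28
The z_c×3.28 term appears on both sides and cancels. Collect the known terms of each column as K = Σ(ρt)_known − 3.28 × (depth of known layers): K_A = 90909 − 3.28×33300 = −18315; K_B = 83512 − 3.28×(1770 + 29200) = −18069.6.
Balance: K_A = K_B − x×(3.28 − 2.52), so x = (K_B − K_A)/(3.28 − 2.52) = 245.4/0.76 = 323 m.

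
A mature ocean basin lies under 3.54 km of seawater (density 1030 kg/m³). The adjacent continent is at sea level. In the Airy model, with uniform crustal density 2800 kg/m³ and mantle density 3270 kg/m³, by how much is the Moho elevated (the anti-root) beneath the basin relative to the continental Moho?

13.3 km

Equating mass per unit area of the two columns: replacing crust with seawater at the top is compensated by replacing crust with mantle at the base: d (ρ_c − ρ_w) = a (ρ_m − ρ_c).
a = d (ρ_c − ρ_w)/(ρ_m − ρ_c) = 3.54 km × 1770/470 = 13.3 km.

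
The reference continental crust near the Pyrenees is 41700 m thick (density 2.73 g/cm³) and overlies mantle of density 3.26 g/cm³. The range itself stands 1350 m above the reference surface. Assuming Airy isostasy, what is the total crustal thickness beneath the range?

Root depth r = h ρ_c / (ρ_m − ρ_c) = 1350 m × 2.73 / 0.53 = 6954 m.
Total thickness = T + h + r = 41700 m + 1350 m + 6954 m = 50000 m.

50000 m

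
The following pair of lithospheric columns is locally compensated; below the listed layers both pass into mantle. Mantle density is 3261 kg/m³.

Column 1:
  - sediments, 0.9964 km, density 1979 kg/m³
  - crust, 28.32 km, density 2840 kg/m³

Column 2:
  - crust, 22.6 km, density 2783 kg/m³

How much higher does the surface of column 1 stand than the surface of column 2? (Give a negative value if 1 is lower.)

0.735 km

For any compensation level in the mantle, the mantle terms cancel and isostasy reduces to e = (Σt_1 − Σt_2) − (Σ(ρt)_1 − Σ(ρt)_2) / ρ_m.
Σt_1 = 29.3164 km; Σt_2 = 22.6 km; Σ(ρt)_1 = 82400.6756; Σ(ρt)_2 = 62895.8 (in km·kg/m³).
e = (29.3164 − 22.6) − (82400.6756 − 62895.8) / 3261 = 0.735 km.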